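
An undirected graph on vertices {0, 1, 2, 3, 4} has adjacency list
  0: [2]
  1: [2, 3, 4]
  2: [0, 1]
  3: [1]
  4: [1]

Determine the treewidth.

A width-1 tree decomposition is:
Bags: B1 = {1, 4}  B2 = {1, 2}  B3 = {0, 2}  B4 = {1, 3}
Tree: B1–B2, B2–B3, B1–B4
Every bag has size at most 2, so the width is 2 − 1 = 1 and tw(G) ≤ 1. G has an edge, so its treewidth is at least 1. Combining the bounds, tw(G) = 1.

1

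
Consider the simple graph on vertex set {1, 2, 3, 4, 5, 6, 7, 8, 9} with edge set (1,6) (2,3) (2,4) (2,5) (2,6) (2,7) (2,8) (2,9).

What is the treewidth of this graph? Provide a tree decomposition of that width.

Every bag has size at most 2, so the width is 2 − 1 = 1 and tw(G) ≤ 1. G has an edge, so its treewidth is at least 1. The upper and lower bounds meet at 1, so that is the treewidth.

Treewidth 1.
Bags: B1 = {2, 6}  B2 = {2, 3}  B3 = {2, 9}  B4 = {2, 4}  B5 = {2, 7}  B6 = {2, 5}  B7 = {2, 8}  B8 = {1, 6}
Tree: B1–B2, B1–B3, B1–B4, B4–B5, B4–B6, B1–B7, B1–B8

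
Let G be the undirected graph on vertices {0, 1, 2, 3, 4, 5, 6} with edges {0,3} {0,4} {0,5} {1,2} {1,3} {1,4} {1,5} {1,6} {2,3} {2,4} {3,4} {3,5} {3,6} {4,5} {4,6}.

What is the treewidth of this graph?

3

A width-3 tree decomposition is:
Bags: B1 = {1, 3, 4, 6}  B2 = {1, 3, 4, 5}  B3 = {1, 2, 3, 4}  B4 = {0, 3, 4, 5}
Tree: B1–B2, B2–B3, B2–B4
Every bag has size at most 4, so the width is 4 − 1 = 3 and tw(G) ≤ 3. On the other hand G contains the 4-clique {0, 3, 4, 5}. A clique must lie in a single bag of any decomposition, so no decomposition can have width below 3. The upper and lower bounds meet at 3, so that is the treewidth.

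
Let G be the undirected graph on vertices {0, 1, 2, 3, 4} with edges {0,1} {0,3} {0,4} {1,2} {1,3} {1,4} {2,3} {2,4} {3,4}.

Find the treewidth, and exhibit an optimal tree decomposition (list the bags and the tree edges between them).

Each bag holds 4 vertices, so the decomposition has width 3, which upper-bounds the treewidth. Conversely, {0, 1, 3, 4} is a clique of size 4, and the vertices of any clique must share a bag in every tree decomposition; so some bag has ≥ 4 vertices and tw(G) ≥ 3. Combining the bounds, tw(G) = 3.

Treewidth 3.
Bags: B1 = {0, 1, 3, 4}  B2 = {1, 2, 3, 4}
Tree: B1–B2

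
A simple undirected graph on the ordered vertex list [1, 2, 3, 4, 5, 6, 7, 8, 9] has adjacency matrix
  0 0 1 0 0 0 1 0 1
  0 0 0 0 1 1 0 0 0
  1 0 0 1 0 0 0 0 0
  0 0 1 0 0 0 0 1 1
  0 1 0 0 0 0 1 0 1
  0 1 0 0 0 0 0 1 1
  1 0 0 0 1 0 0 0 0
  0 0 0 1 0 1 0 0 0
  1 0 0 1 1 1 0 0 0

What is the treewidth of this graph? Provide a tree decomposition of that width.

Treewidth 3.
One optimal decomposition is:
Bags: B1 = {2, 4, 6, 8}  B2 = {2, 4, 6, 9}  B3 = {2, 4, 5, 9}  B4 = {3, 4, 5, 9}  B5 = {1, 3, 5, 9}  B6 = {1, 3, 5, 7}
Tree: B1–B2, B2–B3, B3–B4, B4–B5, B5–B6

Each bag holds 4 vertices, so the decomposition has width 3, which upper-bounds the treewidth. For the lower bound: the 4 vertex sets {2,6,8}, {4}, {9}, {1,3,5,7} are disjoint, each induces a connected subgraph, and every pair is joined by at least one edge of G. Contracting each set to a single vertex therefore yields K_{4} as a minor, and since treewidth is minor-monotone, tw(G) ≥ tw(K_{4}) = 3. Therefore the treewidth is 3.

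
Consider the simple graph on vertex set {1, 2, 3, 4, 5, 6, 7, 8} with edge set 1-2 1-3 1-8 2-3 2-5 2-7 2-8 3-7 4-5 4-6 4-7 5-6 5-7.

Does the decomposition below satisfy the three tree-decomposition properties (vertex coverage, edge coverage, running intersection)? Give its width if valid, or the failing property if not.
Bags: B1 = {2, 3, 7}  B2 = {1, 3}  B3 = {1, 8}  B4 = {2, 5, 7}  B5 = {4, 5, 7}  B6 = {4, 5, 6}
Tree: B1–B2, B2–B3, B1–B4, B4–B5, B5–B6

A tree decomposition must satisfy three properties: every vertex lies in some bag; for every edge, both endpoints lie together in some bag; and for every vertex, the bags containing it form a connected subtree. Here edge (2,1) lies in no bag, so the decomposition is invalid.

No — edge (2,1) lies in no bag.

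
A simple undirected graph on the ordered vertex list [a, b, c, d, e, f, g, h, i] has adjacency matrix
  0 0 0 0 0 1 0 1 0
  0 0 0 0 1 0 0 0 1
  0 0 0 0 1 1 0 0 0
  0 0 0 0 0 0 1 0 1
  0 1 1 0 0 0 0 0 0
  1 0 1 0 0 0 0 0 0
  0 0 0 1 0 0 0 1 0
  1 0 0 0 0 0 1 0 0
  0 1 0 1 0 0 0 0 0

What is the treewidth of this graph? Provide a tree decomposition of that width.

The largest bag has 3 vertices, giving width 2; this decomposition certifies tw(G) ≤ 2. Since b–e–c–f–a–h–g–d–i–b is a cycle in G, G is not acyclic. Forests are exactly the graphs of treewidth ≤ 1, so tw(G) ≥ 2. Therefore the treewidth is 2.

Treewidth 2.
Bags: B1 = {b, c, e}  B2 = {b, c, f}  B3 = {a, b, f}  B4 = {a, b, h}  B5 = {b, g, h}  B6 = {b, d, g}  B7 = {b, d, i}
Tree: B1–B2, B2–B3, B3–B4, B4–B5, B5–B6, B6–B7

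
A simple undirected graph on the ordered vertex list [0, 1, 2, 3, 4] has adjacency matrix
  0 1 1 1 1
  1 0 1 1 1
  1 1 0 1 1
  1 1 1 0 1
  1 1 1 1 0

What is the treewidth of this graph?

4

A width-4 tree decomposition is:
Bags: B1 = {0, 1, 2, 3, 4}
Tree: (single bag)
A single bag containing all 5 vertices is trivially a valid decomposition of width 4. Conversely, {0, 1, 2, 3, 4} is a clique of size 5, and the vertices of any clique must share a bag in every tree decomposition; so some bag has ≥ 5 vertices and tw(G) ≥ 4. The upper and lower bounds meet at 4, so that is the treewidth.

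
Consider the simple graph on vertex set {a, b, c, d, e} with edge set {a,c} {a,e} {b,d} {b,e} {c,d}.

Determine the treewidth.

A width-2 tree decomposition is:
Bags: B1 = {b, c, d}  B2 = {b, c, e}  B3 = {a, c, e}
Tree: B1–B2, B2–B3
Each bag holds 3 vertices, so the decomposition has width 2, which upper-bounds the treewidth. The edges c–d–b–e–a–c form a cycle, so G is not a tree and its treewidth is at least 2. The upper and lower bounds meet at 2, so that is the treewidth.

2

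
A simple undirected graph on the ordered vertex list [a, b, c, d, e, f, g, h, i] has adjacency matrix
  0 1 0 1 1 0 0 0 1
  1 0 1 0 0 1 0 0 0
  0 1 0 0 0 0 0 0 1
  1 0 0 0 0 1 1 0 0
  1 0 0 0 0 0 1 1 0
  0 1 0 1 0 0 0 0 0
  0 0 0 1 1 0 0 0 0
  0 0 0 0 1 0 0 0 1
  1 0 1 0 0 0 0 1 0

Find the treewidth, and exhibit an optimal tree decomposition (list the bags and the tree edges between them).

The largest bag has 4 vertices, giving width 3; this decomposition certifies tw(G) ≤ 3. For the lower bound: the 4 vertex sets {c,h,i}, {b}, {a}, {d,e,f,g} are disjoint, each induces a connected subgraph, and every pair is joined by at least one edge of G. Contracting each set to a single vertex therefore yields K_{4} as a minor, and since treewidth is minor-monotone, tw(G) ≥ tw(K_{4}) = 3. Combining the bounds, tw(G) = 3.

Treewidth 3.
One optimal decomposition is:
Bags: B1 = {b, c, h, i}  B2 = {a, b, h, i}  B3 = {a, b, e, h}  B4 = {a, b, e, f}  B5 = {a, d, e, f}  B6 = {d, e, f, g}
Tree: B1–B2, B2–B3, B3–B4, B4–B5, B5–B6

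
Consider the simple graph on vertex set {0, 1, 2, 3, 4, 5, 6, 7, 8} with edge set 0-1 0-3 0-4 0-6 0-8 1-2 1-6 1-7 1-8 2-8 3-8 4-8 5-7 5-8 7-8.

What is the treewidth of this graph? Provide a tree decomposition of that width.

Treewidth 2.
One such decomposition:
Bags: B1 = {0, 1, 8}  B2 = {0, 3, 8}  B3 = {0, 1, 6}  B4 = {1, 7, 8}  B5 = {5, 7, 8}  B6 = {1, 2, 8}  B7 = {0, 4, 8}
Tree: B1–B2, B1–B3, B1–B4, B4–B5, B4–B6, B1–B7

Every bag has size at most 3, so the width is 3 − 1 = 2 and tw(G) ≤ 2. Conversely, {0, 1, 8} is a clique of size 3, and the vertices of any clique must share a bag in every tree decomposition; so some bag has ≥ 3 vertices and tw(G) ≥ 2. Therefore the treewidth is 2.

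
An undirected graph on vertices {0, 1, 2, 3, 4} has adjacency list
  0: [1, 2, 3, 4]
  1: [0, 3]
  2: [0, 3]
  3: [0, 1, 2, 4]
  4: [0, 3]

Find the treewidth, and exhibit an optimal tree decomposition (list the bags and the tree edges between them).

Treewidth 2.
One such decomposition:
Bags: B1 = {0, 1, 3}  B2 = {0, 2, 3}  B3 = {0, 3, 4}
Tree: B1–B2, B1–B3

Every bag has size at most 3, so the width is 3 − 1 = 2 and tw(G) ≤ 2. Conversely, {0, 1, 3} is a clique of size 3, and the vertices of any clique must share a bag in every tree decomposition; so some bag has ≥ 3 vertices and tw(G) ≥ 2. Combining the bounds, tw(G) = 2.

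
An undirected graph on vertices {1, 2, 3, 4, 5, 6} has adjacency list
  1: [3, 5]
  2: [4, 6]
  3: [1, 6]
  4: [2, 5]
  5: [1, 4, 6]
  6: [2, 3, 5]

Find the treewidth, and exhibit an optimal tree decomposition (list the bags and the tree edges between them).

Treewidth 2.
One such decomposition:
Bags: B1 = {2, 4, 6}  B2 = {4, 5, 6}  B3 = {3, 5, 6}  B4 = {1, 3, 5}
Tree: B1–B2, B2–B3, B3–B4

Every bag has size at most 3, so the width is 3 − 1 = 2 and tw(G) ≤ 2. The edges 2–4–5–6–2 form a cycle, so G is not a tree and its treewidth is at least 2. The upper and lower bounds meet at 2, so that is the treewidth.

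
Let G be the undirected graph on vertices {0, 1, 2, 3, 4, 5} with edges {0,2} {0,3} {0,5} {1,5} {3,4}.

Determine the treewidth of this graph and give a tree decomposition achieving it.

Treewidth 1.
One optimal decomposition is:
Bags: B1 = {0, 5}  B2 = {0, 3}  B3 = {1, 5}  B4 = {3, 4}  B5 = {0, 2}
Tree: B1–B2, B1–B3, B2–B4, B2–B5

The largest bag has 2 vertices, giving width 1; this decomposition certifies tw(G) ≤ 1. Any graph with an edge has treewidth ≥ 1, and G has the edge 5–0. Therefore the treewidth is 1.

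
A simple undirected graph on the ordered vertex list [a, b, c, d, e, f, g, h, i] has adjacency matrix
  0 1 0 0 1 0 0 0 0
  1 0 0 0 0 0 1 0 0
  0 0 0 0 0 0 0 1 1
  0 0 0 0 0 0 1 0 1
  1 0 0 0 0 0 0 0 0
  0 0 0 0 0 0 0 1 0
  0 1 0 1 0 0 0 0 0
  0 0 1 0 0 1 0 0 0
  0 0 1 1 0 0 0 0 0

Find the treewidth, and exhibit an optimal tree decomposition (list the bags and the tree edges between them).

Each bag holds 2 vertices, so the decomposition has width 1, which upper-bounds the treewidth. G has an edge, so its treewidth is at least 1. Hence tw(G) = 1 exactly.

Treewidth 1.
One optimal decomposition is:
Bags: B1 = {a, e}  B2 = {a, b}  B3 = {b, g}  B4 = {d, g}  B5 = {d, i}  B6 = {c, i}  B7 = {c, h}  B8 = {f, h}
Tree: B1–B2, B2–B3, B3–B4, B4–B5, B5–B6, B6–B7, B7–B8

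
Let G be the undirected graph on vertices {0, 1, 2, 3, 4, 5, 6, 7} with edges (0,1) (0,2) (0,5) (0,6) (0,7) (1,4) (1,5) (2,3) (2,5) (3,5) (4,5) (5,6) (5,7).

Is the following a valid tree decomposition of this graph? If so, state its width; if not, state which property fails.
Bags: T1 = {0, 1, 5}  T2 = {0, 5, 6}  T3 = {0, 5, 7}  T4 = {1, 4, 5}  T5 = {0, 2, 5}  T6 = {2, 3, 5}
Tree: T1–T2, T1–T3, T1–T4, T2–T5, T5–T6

Every vertex of G appears in some bag (union = {0, 1, 2, 3, 4, 5, 6, 7}); every edge is covered by a bag; and for each vertex v the set of bags containing v is connected in the bag tree. The decomposition is therefore valid. The largest bag has 3 vertices, so the width is 2.

Yes; width 2.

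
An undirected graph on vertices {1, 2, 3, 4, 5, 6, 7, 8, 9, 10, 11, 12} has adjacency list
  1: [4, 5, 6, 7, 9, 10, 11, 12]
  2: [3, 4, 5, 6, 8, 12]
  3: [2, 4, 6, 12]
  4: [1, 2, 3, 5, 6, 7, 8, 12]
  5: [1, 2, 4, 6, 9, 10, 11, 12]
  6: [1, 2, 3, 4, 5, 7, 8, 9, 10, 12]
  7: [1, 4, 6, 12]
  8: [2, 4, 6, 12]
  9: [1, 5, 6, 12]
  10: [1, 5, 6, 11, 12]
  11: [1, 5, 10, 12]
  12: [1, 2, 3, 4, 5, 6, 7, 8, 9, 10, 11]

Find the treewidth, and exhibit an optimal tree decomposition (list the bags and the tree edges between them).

Treewidth 4.
One optimal decomposition is:
Bags: B1 = {1, 4, 5, 6, 12}  B2 = {1, 4, 6, 7, 12}  B3 = {1, 5, 6, 10, 12}  B4 = {2, 4, 5, 6, 12}  B5 = {1, 5, 6, 9, 12}  B6 = {2, 4, 6, 8, 12}  B7 = {1, 5, 10, 11, 12}  B8 = {2, 3, 4, 6, 12}
Tree: B1–B2, B1–B3, B1–B4, B3–B5, B4–B6, B3–B7, B4–B8

The largest bag has 5 vertices, giving width 4; this decomposition certifies tw(G) ≤ 4. Conversely, {1, 5, 10, 11, 12} is a clique of size 5, and the vertices of any clique must share a bag in every tree decomposition; so some bag has ≥ 5 vertices and tw(G) ≥ 4. Therefore the treewidth is 4.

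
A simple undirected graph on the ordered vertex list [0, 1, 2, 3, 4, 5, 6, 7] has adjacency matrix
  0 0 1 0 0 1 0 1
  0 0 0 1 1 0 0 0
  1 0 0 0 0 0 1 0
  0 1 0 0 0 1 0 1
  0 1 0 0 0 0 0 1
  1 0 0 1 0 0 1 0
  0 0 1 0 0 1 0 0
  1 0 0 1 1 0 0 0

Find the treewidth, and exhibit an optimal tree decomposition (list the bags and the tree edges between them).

Each bag holds 3 vertices, so the decomposition has width 2, which upper-bounds the treewidth. For the lower bound, G contains the cycle 6–2–0–5–6, so G is not a forest; only forests have treewidth ≤ 1, hence tw(G) ≥ 2. Therefore the treewidth is 2.

Treewidth 2.
One optimal decomposition is:
Bags: B1 = {2, 5, 6}  B2 = {0, 2, 5}  B3 = {0, 3, 5}  B4 = {0, 3, 7}  B5 = {1, 3, 7}  B6 = {1, 4, 7}
Tree: B1–B2, B2–B3, B3–B4, B4–B5, B5–B6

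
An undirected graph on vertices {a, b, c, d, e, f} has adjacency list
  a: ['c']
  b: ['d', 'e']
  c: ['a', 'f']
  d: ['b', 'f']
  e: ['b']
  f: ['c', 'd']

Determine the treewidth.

1

A width-1 tree decomposition is:
Bags: B1 = {b, e}  B2 = {b, d}  B3 = {d, f}  B4 = {c, f}  B5 = {a, c}
Tree: B1–B2, B2–B3, B3–B4, B4–B5
The largest bag has 2 vertices, giving width 1; this decomposition certifies tw(G) ≤ 1. Any graph with an edge has treewidth ≥ 1, and G has the edge e–b. Combining the bounds, tw(G) = 1.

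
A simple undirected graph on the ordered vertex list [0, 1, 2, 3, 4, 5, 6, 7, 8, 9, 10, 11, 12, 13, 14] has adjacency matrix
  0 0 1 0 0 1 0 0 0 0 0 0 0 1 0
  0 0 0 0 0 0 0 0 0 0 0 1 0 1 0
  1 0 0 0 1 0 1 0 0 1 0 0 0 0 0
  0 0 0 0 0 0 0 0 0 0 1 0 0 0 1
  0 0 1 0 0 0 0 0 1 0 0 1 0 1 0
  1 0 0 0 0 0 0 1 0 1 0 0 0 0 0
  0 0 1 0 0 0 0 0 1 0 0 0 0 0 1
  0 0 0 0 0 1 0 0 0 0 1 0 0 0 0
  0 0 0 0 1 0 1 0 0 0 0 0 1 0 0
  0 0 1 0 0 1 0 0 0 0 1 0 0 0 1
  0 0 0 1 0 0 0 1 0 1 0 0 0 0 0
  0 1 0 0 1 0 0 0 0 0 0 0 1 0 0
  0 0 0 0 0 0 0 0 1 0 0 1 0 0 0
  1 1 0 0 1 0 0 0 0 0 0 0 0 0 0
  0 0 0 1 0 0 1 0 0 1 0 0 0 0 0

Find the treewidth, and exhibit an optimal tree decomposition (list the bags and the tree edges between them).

Each bag holds 4 vertices, so the decomposition has width 3, which upper-bounds the treewidth. For the lower bound: the 4 vertex sets {1,11,12}, {8}, {4}, {0,2,6,13} are disjoint, each induces a connected subgraph, and every pair is joined by at least one edge of G. Contracting each set to a single vertex therefore yields K_{4} as a minor, and since treewidth is minor-monotone, tw(G) ≥ tw(K_{4}) = 3. Therefore the treewidth is 3.

Treewidth 3.
Bags: B1 = {1, 8, 11, 12}  B2 = {1, 4, 8, 11}  B3 = {1, 4, 8, 13}  B4 = {4, 6, 8, 13}  B5 = {2, 4, 6, 13}  B6 = {0, 2, 6, 13}  B7 = {0, 2, 6, 14}  B8 = {0, 2, 9, 14}  B9 = {0, 5, 9, 14}  B10 = {3, 5, 9, 14}  B11 = {3, 5, 9, 10}  B12 = {3, 5, 7, 10}
Tree: B1–B2, B2–B3, B3–B4, B4–B5, B5–B6, B6–B7, B7–B8, B8–B9, B9–B10, B10–B11, B11–B12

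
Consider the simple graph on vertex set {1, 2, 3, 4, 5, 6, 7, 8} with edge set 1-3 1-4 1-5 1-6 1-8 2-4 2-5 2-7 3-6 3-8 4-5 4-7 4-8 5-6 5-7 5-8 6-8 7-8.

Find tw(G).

A width-3 tree decomposition is:
Bags: B1 = {4, 5, 7, 8}  B2 = {1, 4, 5, 8}  B3 = {1, 5, 6, 8}  B4 = {2, 4, 5, 7}  B5 = {1, 3, 6, 8}
Tree: B1–B2, B2–B3, B1–B4, B3–B5
The largest bag has 4 vertices, giving width 3; this decomposition certifies tw(G) ≤ 3. Conversely, {1, 3, 6, 8} is a clique of size 4, and the vertices of any clique must share a bag in every tree decomposition; so some bag has ≥ 4 vertices and tw(G) ≥ 3. The upper and lower bounds meet at 3, so that is the treewidth.

3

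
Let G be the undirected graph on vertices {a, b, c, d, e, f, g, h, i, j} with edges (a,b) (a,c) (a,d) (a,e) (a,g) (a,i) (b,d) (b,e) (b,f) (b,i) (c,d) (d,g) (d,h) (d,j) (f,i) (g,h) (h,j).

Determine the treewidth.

A width-2 tree decomposition is:
Bags: B1 = {a, b, i}  B2 = {a, b, d}  B3 = {b, f, i}  B4 = {a, d, g}  B5 = {d, g, h}  B6 = {d, h, j}  B7 = {a, c, d}  B8 = {a, b, e}
Tree: B1–B2, B1–B3, B2–B4, B4–B5, B5–B6, B2–B7, B1–B8
Every bag has size at most 3, so the width is 3 − 1 = 2 and tw(G) ≤ 2. On the other hand G contains the 3-clique {d, h, j}. A clique must lie in a single bag of any decomposition, so no decomposition can have width below 2. Hence tw(G) = 2 exactly.

2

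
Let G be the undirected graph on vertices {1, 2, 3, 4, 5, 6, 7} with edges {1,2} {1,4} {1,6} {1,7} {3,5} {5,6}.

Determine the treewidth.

A width-1 tree decomposition is:
Bags: B1 = {1, 6}  B2 = {5, 6}  B3 = {1, 7}  B4 = {1, 2}  B5 = {1, 4}  B6 = {3, 5}
Tree: B1–B2, B1–B3, B1–B4, B1–B5, B2–B6
Each bag holds 2 vertices, so the decomposition has width 1, which upper-bounds the treewidth. G has an edge, so its treewidth is at least 1. Therefore the treewidth is 1.

1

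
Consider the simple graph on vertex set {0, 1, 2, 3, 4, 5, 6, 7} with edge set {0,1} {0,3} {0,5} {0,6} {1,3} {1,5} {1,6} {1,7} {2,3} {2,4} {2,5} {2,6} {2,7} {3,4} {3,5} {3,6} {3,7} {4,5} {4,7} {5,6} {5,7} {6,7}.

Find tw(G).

4

A width-4 tree decomposition is:
Bags: B1 = {1, 3, 5, 6, 7}  B2 = {0, 1, 3, 5, 6}  B3 = {2, 3, 5, 6, 7}  B4 = {2, 3, 4, 5, 7}
Tree: B1–B2, B1–B3, B3–B4
Each bag holds 5 vertices, so the decomposition has width 4, which upper-bounds the treewidth. Conversely, {2, 3, 4, 5, 7} is a clique of size 5, and the vertices of any clique must share a bag in every tree decomposition; so some bag has ≥ 5 vertices and tw(G) ≥ 4. Hence tw(G) = 4 exactly.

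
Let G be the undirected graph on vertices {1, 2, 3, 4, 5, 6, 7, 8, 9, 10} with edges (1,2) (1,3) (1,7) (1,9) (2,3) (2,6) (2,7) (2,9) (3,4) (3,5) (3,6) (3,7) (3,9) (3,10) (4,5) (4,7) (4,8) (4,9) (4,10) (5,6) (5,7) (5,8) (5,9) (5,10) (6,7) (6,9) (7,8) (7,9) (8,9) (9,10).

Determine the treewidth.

A width-4 tree decomposition is:
Bags: B1 = {3, 4, 5, 7, 9}  B2 = {4, 5, 7, 8, 9}  B3 = {3, 5, 6, 7, 9}  B4 = {2, 3, 6, 7, 9}  B5 = {1, 2, 3, 7, 9}  B6 = {3, 4, 5, 9, 10}
Tree: B1–B2, B1–B3, B3–B4, B4–B5, B1–B6
The largest bag has 5 vertices, giving width 4; this decomposition certifies tw(G) ≤ 4. On the other hand G contains the 5-clique {4, 5, 7, 8, 9}. A clique must lie in a single bag of any decomposition, so no decomposition can have width below 4. Combining the bounds, tw(G) = 4.

4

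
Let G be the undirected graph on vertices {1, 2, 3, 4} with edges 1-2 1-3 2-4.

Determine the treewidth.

A width-1 tree decomposition is:
Bags: B1 = {2, 4}  B2 = {1, 2}  B3 = {1, 3}
Tree: B1–B2, B2–B3
Every bag has size at most 2, so the width is 2 − 1 = 1 and tw(G) ≤ 1. G has an edge, so its treewidth is at least 1. Combining the bounds, tw(G) = 1.

1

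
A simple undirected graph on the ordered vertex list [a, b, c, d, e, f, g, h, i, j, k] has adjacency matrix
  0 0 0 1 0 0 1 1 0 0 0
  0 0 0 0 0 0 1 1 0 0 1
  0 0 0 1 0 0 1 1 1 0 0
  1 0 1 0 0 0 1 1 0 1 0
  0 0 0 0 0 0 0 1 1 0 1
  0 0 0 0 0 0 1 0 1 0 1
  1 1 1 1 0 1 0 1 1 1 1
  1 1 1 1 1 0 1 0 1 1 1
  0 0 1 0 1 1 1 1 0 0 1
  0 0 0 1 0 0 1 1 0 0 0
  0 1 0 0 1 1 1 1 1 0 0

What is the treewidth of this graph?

3

A width-3 tree decomposition is:
Bags: B1 = {g, h, i, k}  B2 = {c, g, h, i}  B3 = {f, g, i, k}  B4 = {e, h, i, k}  B5 = {b, g, h, k}  B6 = {c, d, g, h}  B7 = {d, g, h, j}  B8 = {a, d, g, h}
Tree: B1–B2, B1–B3, B1–B4, B1–B5, B2–B6, B6–B7, B7–B8
Each bag holds 4 vertices, so the decomposition has width 3, which upper-bounds the treewidth. On the other hand G contains the 4-clique {d, g, h, j}. A clique must lie in a single bag of any decomposition, so no decomposition can have width below 3. Therefore the treewidth is 3.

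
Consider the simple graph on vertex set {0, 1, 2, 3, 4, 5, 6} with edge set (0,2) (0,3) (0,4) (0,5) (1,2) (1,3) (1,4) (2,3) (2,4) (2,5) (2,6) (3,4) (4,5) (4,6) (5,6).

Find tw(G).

3

A width-3 tree decomposition is:
Bags: B1 = {0, 2, 4, 5}  B2 = {2, 4, 5, 6}  B3 = {0, 2, 3, 4}  B4 = {1, 2, 3, 4}
Tree: B1–B2, B1–B3, B3–B4
Each bag holds 4 vertices, so the decomposition has width 3, which upper-bounds the treewidth. On the other hand G contains the 4-clique {0, 2, 3, 4}. A clique must lie in a single bag of any decomposition, so no decomposition can have width below 3. Combining the bounds, tw(G) = 3.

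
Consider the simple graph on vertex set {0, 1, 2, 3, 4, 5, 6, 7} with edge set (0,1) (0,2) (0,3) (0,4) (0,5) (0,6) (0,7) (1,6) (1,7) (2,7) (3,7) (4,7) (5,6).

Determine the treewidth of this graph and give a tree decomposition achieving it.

Each bag holds 3 vertices, so the decomposition has width 2, which upper-bounds the treewidth. Conversely, {0, 5, 6} is a clique of size 3, and the vertices of any clique must share a bag in every tree decomposition; so some bag has ≥ 3 vertices and tw(G) ≥ 2. Combining the bounds, tw(G) = 2.

Treewidth 2.
One optimal decomposition is:
Bags: B1 = {0, 1, 6}  B2 = {0, 1, 7}  B3 = {0, 3, 7}  B4 = {0, 5, 6}  B5 = {0, 2, 7}  B6 = {0, 4, 7}
Tree: B1–B2, B2–B3, B1–B4, B2–B5, B2–B6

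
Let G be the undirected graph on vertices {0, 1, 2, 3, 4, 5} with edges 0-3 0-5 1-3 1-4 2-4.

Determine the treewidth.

1

A width-1 tree decomposition is:
Bags: B1 = {2, 4}  B2 = {1, 4}  B3 = {1, 3}  B4 = {0, 3}  B5 = {0, 5}
Tree: B1–B2, B2–B3, B3–B4, B4–B5
The largest bag has 2 vertices, giving width 1; this decomposition certifies tw(G) ≤ 1. G has an edge, so its treewidth is at least 1. Hence tw(G) = 1 exactly.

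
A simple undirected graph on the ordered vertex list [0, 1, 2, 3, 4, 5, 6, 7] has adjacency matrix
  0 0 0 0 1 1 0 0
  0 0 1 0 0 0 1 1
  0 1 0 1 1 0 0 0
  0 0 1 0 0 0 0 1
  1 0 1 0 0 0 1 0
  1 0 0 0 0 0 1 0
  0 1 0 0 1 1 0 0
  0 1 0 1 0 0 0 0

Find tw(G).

2

A width-2 tree decomposition is:
Bags: B1 = {1, 3, 7}  B2 = {1, 2, 3}  B3 = {1, 2, 6}  B4 = {2, 4, 6}  B5 = {4, 5, 6}  B6 = {0, 4, 5}
Tree: B1–B2, B2–B3, B3–B4, B4–B5, B5–B6
The largest bag has 3 vertices, giving width 2; this decomposition certifies tw(G) ≤ 2. The edges 7–3–2–1–7 form a cycle, so G is not a tree and its treewidth is at least 2. Combining the bounds, tw(G) = 2.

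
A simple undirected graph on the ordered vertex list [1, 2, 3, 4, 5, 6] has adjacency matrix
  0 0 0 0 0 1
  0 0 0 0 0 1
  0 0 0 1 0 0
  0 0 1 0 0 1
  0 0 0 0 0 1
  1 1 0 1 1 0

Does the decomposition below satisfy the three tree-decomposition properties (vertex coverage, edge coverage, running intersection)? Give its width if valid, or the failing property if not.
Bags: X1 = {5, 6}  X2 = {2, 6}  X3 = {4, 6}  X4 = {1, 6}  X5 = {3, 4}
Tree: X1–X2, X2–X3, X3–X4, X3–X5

Yes; width 1.

Checking the three conditions: (i) the bags cover all of {1, 2, 3, 4, 5, 6}; (ii) for each edge, some bag contains both endpoints; (iii) the bags containing any fixed vertex form a subtree. All hold, so the decomposition is valid with width 2 − 1 = 1.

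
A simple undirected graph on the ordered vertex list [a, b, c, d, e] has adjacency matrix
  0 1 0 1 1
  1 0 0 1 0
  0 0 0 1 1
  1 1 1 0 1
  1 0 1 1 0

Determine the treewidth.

A width-2 tree decomposition is:
Bags: B1 = {a, d, e}  B2 = {a, b, d}  B3 = {c, d, e}
Tree: B1–B2, B1–B3
Each bag holds 3 vertices, so the decomposition has width 2, which upper-bounds the treewidth. For the lower bound, the 3 vertices {c, d, e} are pairwise adjacent, and any tree decomposition puts a clique entirely inside one bag — forcing width ≥ 2. Therefore the treewidth is 2.

2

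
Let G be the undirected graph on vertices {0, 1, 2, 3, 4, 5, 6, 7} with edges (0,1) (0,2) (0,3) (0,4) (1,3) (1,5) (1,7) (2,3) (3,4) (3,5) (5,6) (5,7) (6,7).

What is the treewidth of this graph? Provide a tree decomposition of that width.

The largest bag has 3 vertices, giving width 2; this decomposition certifies tw(G) ≤ 2. Conversely, {0, 1, 3} is a clique of size 3, and the vertices of any clique must share a bag in every tree decomposition; so some bag has ≥ 3 vertices and tw(G) ≥ 2. Combining the bounds, tw(G) = 2.

Treewidth 2.
One optimal decomposition is:
Bags: B1 = {1, 3, 5}  B2 = {0, 1, 3}  B3 = {1, 5, 7}  B4 = {5, 6, 7}  B5 = {0, 2, 3}  B6 = {0, 3, 4}
Tree: B1–B2, B1–B3, B3–B4, B2–B5, B2–B6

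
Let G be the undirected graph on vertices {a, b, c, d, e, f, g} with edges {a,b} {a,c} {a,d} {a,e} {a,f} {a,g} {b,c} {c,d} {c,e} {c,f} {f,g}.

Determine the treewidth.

2

A width-2 tree decomposition is:
Bags: B1 = {a, c, d}  B2 = {a, c, e}  B3 = {a, c, f}  B4 = {a, b, c}  B5 = {a, f, g}
Tree: B1–B2, B1–B3, B2–B4, B3–B5
Each bag holds 3 vertices, so the decomposition has width 2, which upper-bounds the treewidth. Conversely, {a, f, g} is a clique of size 3, and the vertices of any clique must share a bag in every tree decomposition; so some bag has ≥ 3 vertices and tw(G) ≥ 2. The upper and lower bounds meet at 2, so that is the treewidth.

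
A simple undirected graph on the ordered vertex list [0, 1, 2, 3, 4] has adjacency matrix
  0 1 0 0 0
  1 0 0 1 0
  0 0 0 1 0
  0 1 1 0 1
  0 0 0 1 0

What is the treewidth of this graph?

A width-1 tree decomposition is:
Bags: B1 = {2, 3}  B2 = {3, 4}  B3 = {1, 3}  B4 = {0, 1}
Tree: B1–B2, B1–B3, B3–B4
The largest bag has 2 vertices, giving width 1; this decomposition certifies tw(G) ≤ 1. G has an edge, so its treewidth is at least 1. Combining the bounds, tw(G) = 1.

1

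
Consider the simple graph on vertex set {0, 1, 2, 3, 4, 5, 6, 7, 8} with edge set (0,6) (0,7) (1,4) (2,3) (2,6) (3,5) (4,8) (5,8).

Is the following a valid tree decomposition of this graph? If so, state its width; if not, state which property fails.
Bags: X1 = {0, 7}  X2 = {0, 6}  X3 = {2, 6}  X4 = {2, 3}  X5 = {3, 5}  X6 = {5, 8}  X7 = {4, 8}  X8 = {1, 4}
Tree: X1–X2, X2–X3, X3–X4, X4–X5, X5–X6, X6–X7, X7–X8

Yes; width 1.

Vertex coverage: the bags together contain {0, 1, 2, 3, 4, 5, 6, 7, 8}, the full vertex set. Edge coverage: each edge of G has both endpoints in at least one bag. Running intersection: for every vertex, the bags containing it form a connected subtree. All three properties hold, so this is a valid tree decomposition of width max|bag| − 1 = 1, and hence tw(G) ≤ 1.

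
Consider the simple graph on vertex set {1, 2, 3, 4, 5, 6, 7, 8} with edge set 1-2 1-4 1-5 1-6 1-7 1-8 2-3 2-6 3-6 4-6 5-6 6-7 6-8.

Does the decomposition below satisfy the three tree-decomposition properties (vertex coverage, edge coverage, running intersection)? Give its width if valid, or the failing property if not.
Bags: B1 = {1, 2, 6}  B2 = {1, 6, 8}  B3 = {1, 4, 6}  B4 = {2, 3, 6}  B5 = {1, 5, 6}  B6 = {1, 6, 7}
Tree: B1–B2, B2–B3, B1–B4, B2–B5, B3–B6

Yes; width 2.

Vertex coverage: the bags together contain {1, 2, 3, 4, 5, 6, 7, 8}, the full vertex set. Edge coverage: each edge of G has both endpoints in at least one bag. Running intersection: for every vertex, the bags containing it form a connected subtree. All three properties hold, so this is a valid tree decomposition of width max|bag| − 1 = 2, and hence tw(G) ≤ 2.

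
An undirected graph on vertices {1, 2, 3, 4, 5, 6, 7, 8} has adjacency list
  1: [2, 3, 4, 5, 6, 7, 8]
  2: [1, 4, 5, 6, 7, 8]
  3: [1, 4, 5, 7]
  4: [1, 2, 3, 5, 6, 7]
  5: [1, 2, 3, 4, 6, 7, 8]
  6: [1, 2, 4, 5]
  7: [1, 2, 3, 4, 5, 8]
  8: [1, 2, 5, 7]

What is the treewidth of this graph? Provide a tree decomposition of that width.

Each bag holds 5 vertices, so the decomposition has width 4, which upper-bounds the treewidth. Conversely, {1, 2, 5, 7, 8} is a clique of size 5, and the vertices of any clique must share a bag in every tree decomposition; so some bag has ≥ 5 vertices and tw(G) ≥ 4. Combining the bounds, tw(G) = 4.

Treewidth 4.
One optimal decomposition is:
Bags: B1 = {1, 2, 5, 7, 8}  B2 = {1, 2, 4, 5, 7}  B3 = {1, 2, 4, 5, 6}  B4 = {1, 3, 4, 5, 7}
Tree: B1–B2, B2–B3, B2–B4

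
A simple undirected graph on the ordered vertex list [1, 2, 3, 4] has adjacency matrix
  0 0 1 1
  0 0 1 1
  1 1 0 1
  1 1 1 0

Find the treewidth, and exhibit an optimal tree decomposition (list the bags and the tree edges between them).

The largest bag has 3 vertices, giving width 2; this decomposition certifies tw(G) ≤ 2. Conversely, {1, 3, 4} is a clique of size 3, and the vertices of any clique must share a bag in every tree decomposition; so some bag has ≥ 3 vertices and tw(G) ≥ 2. Hence tw(G) = 2 exactly.

Treewidth 2.
Bags: B1 = {2, 3, 4}  B2 = {1, 3, 4}
Tree: B1–B2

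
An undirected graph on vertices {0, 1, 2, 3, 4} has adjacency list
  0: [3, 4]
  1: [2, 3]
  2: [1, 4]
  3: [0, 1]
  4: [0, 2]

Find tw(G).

2

A width-2 tree decomposition is:
Bags: B1 = {0, 1, 3}  B2 = {0, 1, 4}  B3 = {1, 2, 4}
Tree: B1–B2, B2–B3
Every bag has size at most 3, so the width is 3 − 1 = 2 and tw(G) ≤ 2. For the lower bound, G contains the cycle 1–3–0–4–2–1, so G is not a forest; only forests have treewidth ≤ 1, hence tw(G) ≥ 2. Combining the bounds, tw(G) = 2.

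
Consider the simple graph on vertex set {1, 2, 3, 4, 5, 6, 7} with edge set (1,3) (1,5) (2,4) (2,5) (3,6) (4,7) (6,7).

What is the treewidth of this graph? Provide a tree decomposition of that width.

Each bag holds 3 vertices, so the decomposition has width 2, which upper-bounds the treewidth. The edges 5–2–4–7–6–3–1–5 form a cycle, so G is not a tree and its treewidth is at least 2. Therefore the treewidth is 2.

Treewidth 2.
Bags: B1 = {2, 4, 5}  B2 = {4, 5, 7}  B3 = {5, 6, 7}  B4 = {3, 5, 6}  B5 = {1, 3, 5}
Tree: B1–B2, B2–B3, B3–B4, B4–B5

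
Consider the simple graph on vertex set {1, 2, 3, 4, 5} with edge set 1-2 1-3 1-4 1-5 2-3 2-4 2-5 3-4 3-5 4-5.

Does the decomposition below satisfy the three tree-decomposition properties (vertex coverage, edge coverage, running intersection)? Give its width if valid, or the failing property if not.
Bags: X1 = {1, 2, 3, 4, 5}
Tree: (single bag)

Yes; width 4.

Vertex coverage: the bags together contain {1, 2, 3, 4, 5}, the full vertex set. Edge coverage: each edge of G has both endpoints in at least one bag. Running intersection: for every vertex, the bags containing it form a connected subtree. All three properties hold, so this is a valid tree decomposition of width max|bag| − 1 = 4, and hence tw(G) ≤ 4.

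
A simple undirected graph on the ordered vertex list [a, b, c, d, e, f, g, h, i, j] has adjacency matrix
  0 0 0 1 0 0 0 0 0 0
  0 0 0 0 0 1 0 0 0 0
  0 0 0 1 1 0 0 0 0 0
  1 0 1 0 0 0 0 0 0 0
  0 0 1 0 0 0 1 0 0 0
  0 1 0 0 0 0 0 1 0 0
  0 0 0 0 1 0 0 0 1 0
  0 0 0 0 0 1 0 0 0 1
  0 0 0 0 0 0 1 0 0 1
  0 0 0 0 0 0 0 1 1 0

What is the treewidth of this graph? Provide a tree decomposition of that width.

Each bag holds 2 vertices, so the decomposition has width 1, which upper-bounds the treewidth. Since G has at least one edge (e.g. b–f), it is not an edgeless graph, so tw(G) ≥ 1. Combining the bounds, tw(G) = 1.

Treewidth 1.
One such decomposition:
Bags: B1 = {b, f}  B2 = {f, h}  B3 = {h, j}  B4 = {i, j}  B5 = {g, i}  B6 = {e, g}  B7 = {c, e}  B8 = {c, d}  B9 = {a, d}
Tree: B1–B2, B2–B3, B3–B4, B4–B5, B5–B6, B6–B7, B7–B8, B8–B9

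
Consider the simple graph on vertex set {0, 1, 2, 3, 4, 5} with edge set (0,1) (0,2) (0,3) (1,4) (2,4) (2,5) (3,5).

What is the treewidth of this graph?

A width-2 tree decomposition is:
Bags: B1 = {1, 2, 4}  B2 = {0, 1, 2}  B3 = {0, 2, 5}  B4 = {0, 3, 5}
Tree: B1–B2, B2–B3, B3–B4
Each bag holds 3 vertices, so the decomposition has width 2, which upper-bounds the treewidth. The edges 4–1–0–2–4 form a cycle, so G is not a tree and its treewidth is at least 2. Therefore the treewidth is 2.

2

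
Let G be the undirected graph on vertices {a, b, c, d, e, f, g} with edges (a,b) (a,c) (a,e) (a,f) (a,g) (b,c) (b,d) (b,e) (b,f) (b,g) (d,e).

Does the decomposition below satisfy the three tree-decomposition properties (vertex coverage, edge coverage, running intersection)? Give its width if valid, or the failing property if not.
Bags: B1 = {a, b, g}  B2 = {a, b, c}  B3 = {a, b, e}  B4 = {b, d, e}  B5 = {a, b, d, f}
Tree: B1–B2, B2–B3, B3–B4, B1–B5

No — bags containing vertex d are not connected in the tree.

A tree decomposition must satisfy three properties: every vertex lies in some bag; for every edge, both endpoints lie together in some bag; and for every vertex, the bags containing it form a connected subtree. Here bags containing vertex d are not connected in the tree, so the decomposition is invalid.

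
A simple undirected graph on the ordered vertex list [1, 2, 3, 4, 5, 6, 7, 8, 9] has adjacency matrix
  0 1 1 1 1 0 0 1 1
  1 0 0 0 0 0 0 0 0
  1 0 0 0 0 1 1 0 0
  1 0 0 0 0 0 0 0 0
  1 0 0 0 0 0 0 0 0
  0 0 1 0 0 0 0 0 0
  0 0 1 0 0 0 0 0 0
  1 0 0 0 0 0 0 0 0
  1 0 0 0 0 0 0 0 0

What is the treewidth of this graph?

A width-1 tree decomposition is:
Bags: B1 = {1, 3}  B2 = {1, 8}  B3 = {1, 4}  B4 = {1, 5}  B5 = {1, 2}  B6 = {3, 6}  B7 = {1, 9}  B8 = {3, 7}
Tree: B1–B2, B1–B3, B3–B4, B3–B5, B1–B6, B5–B7, B1–B8
The largest bag has 2 vertices, giving width 1; this decomposition certifies tw(G) ≤ 1. Since G has at least one edge (e.g. 1–3), it is not an edgeless graph, so tw(G) ≥ 1. Hence tw(G) = 1 exactly.

1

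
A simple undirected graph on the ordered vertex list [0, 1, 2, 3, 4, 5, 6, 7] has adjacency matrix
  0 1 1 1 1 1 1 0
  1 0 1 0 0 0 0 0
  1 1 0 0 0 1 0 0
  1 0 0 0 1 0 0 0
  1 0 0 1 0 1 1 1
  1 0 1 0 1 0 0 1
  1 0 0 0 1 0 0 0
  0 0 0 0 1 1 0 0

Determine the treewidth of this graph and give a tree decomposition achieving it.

The largest bag has 3 vertices, giving width 2; this decomposition certifies tw(G) ≤ 2. Conversely, {0, 1, 2} is a clique of size 3, and the vertices of any clique must share a bag in every tree decomposition; so some bag has ≥ 3 vertices and tw(G) ≥ 2. Therefore the treewidth is 2.

Treewidth 2.
One such decomposition:
Bags: B1 = {0, 4, 6}  B2 = {0, 4, 5}  B3 = {0, 3, 4}  B4 = {0, 2, 5}  B5 = {0, 1, 2}  B6 = {4, 5, 7}
Tree: B1–B2, B1–B3, B2–B4, B4–B5, B2–B6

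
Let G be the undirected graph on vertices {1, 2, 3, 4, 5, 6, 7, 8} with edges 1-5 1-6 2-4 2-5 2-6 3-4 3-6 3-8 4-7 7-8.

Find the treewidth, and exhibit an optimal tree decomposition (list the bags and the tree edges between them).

Every bag has size at most 3, so the width is 3 − 1 = 2 and tw(G) ≤ 2. The edges 1–5–2–6–1 form a cycle, so G is not a tree and its treewidth is at least 2. The upper and lower bounds meet at 2, so that is the treewidth.

Treewidth 2.
One such decomposition:
Bags: B1 = {1, 5, 6}  B2 = {2, 5, 6}  B3 = {2, 3, 6}  B4 = {2, 3, 4}  B5 = {3, 4, 8}  B6 = {4, 7, 8}
Tree: B1–B2, B2–B3, B3–B4, B4–B5, B5–B6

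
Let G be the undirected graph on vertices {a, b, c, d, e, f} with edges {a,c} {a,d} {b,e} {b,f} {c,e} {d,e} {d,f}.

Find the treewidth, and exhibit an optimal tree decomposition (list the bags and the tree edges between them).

Each bag holds 3 vertices, so the decomposition has width 2, which upper-bounds the treewidth. The edges f–b–e–d–f form a cycle, so G is not a tree and its treewidth is at least 2. Hence tw(G) = 2 exactly.

Treewidth 2.
Bags: B1 = {b, d, f}  B2 = {b, d, e}  B3 = {a, d, e}  B4 = {a, c, e}
Tree: B1–B2, B2–B3, B3–B4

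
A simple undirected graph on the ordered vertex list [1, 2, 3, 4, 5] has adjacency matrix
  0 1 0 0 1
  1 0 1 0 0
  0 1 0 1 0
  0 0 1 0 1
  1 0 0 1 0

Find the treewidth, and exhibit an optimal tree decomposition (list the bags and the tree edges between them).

Each bag holds 3 vertices, so the decomposition has width 2, which upper-bounds the treewidth. Since 2–1–5–4–3–2 is a cycle in G, G is not acyclic. Forests are exactly the graphs of treewidth ≤ 1, so tw(G) ≥ 2. Combining the bounds, tw(G) = 2.

Treewidth 2.
Bags: B1 = {1, 2, 5}  B2 = {2, 4, 5}  B3 = {2, 3, 4}
Tree: B1–B2, B2–B3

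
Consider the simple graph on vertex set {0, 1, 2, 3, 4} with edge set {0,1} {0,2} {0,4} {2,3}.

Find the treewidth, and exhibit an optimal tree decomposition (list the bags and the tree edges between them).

Each bag holds 2 vertices, so the decomposition has width 1, which upper-bounds the treewidth. G has an edge, so its treewidth is at least 1. Combining the bounds, tw(G) = 1.

Treewidth 1.
Bags: B1 = {0, 4}  B2 = {0, 2}  B3 = {0, 1}  B4 = {2, 3}
Tree: B1–B2, B1–B3, B2–B4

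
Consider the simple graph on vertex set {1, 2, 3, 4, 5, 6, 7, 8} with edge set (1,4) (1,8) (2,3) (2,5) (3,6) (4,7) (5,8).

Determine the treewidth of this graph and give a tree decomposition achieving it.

Treewidth 1.
One optimal decomposition is:
Bags: B1 = {3, 6}  B2 = {2, 3}  B3 = {2, 5}  B4 = {5, 8}  B5 = {1, 8}  B6 = {1, 4}  B7 = {4, 7}
Tree: B1–B2, B2–B3, B3–B4, B4–B5, B5–B6, B6–B7

The largest bag has 2 vertices, giving width 1; this decomposition certifies tw(G) ≤ 1. G has an edge, so its treewidth is at least 1. Combining the bounds, tw(G) = 1.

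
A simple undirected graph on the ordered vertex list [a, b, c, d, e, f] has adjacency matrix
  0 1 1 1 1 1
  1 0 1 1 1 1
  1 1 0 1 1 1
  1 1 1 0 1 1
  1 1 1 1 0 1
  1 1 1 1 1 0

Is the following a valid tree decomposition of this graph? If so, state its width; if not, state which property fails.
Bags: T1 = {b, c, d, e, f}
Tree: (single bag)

No — vertex a appears in no bag.

A tree decomposition must satisfy three properties: every vertex lies in some bag; for every edge, both endpoints lie together in some bag; and for every vertex, the bags containing it form a connected subtree. Here vertex a appears in no bag, so the decomposition is invalid.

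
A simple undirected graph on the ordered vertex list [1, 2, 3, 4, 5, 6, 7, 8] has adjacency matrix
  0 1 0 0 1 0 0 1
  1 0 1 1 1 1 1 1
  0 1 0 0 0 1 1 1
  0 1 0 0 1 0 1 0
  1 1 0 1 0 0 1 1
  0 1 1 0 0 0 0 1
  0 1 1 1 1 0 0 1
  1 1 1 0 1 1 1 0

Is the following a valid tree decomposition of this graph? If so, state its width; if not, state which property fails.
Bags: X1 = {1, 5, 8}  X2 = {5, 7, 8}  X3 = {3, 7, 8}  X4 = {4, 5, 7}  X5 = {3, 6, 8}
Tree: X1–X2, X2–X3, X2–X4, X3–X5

A tree decomposition must satisfy three properties: every vertex lies in some bag; for every edge, both endpoints lie together in some bag; and for every vertex, the bags containing it form a connected subtree. Here vertex 2 appears in no bag, so the decomposition is invalid.

No — vertex 2 appears in no bag.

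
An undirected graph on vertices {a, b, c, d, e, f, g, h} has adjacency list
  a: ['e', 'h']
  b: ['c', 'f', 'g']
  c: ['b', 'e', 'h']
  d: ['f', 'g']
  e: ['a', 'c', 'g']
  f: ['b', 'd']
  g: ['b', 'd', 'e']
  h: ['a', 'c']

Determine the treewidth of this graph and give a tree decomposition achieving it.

Each bag holds 3 vertices, so the decomposition has width 2, which upper-bounds the treewidth. Since d–f–b–g–d is a cycle in G, G is not acyclic. Forests are exactly the graphs of treewidth ≤ 1, so tw(G) ≥ 2. Combining the bounds, tw(G) = 2.

Treewidth 2.
One optimal decomposition is:
Bags: B1 = {d, f, g}  B2 = {b, f, g}  B3 = {b, e, g}  B4 = {b, c, e}  B5 = {a, c, e}  B6 = {a, c, h}
Tree: B1–B2, B2–B3, B3–B4, B4–B5, B5–B6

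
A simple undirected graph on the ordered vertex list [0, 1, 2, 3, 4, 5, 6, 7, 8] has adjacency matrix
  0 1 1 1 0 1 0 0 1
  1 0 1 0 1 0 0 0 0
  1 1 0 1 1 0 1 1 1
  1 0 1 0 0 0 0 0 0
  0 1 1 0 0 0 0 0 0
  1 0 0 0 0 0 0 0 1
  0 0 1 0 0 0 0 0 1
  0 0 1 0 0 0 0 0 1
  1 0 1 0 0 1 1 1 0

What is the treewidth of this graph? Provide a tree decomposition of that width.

Every bag has size at most 3, so the width is 3 − 1 = 2 and tw(G) ≤ 2. For the lower bound, the 3 vertices {0, 2, 8} are pairwise adjacent, and any tree decomposition puts a clique entirely inside one bag — forcing width ≥ 2. Therefore the treewidth is 2.

Treewidth 2.
One optimal decomposition is:
Bags: B1 = {0, 2, 8}  B2 = {2, 6, 8}  B3 = {0, 2, 3}  B4 = {0, 5, 8}  B5 = {0, 1, 2}  B6 = {2, 7, 8}  B7 = {1, 2, 4}
Tree: B1–B2, B1–B3, B1–B4, B3–B5, B1–B6, B5–B7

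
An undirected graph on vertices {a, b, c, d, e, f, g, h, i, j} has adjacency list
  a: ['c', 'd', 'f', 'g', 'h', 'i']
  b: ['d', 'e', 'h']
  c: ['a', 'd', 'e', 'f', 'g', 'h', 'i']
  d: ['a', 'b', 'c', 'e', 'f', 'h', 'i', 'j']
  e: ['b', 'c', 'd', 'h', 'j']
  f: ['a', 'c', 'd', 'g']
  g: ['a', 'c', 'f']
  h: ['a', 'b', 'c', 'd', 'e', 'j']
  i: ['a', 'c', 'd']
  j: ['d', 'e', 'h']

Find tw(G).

A width-3 tree decomposition is:
Bags: B1 = {a, c, d, f}  B2 = {a, c, f, g}  B3 = {a, c, d, h}  B4 = {c, d, e, h}  B5 = {d, e, h, j}  B6 = {a, c, d, i}  B7 = {b, d, e, h}
Tree: B1–B2, B1–B3, B3–B4, B4–B5, B3–B6, B4–B7
Every bag has size at most 4, so the width is 4 − 1 = 3 and tw(G) ≤ 3. On the other hand G contains the 4-clique {d, e, h, j}. A clique must lie in a single bag of any decomposition, so no decomposition can have width below 3. Therefore the treewidth is 3.

3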